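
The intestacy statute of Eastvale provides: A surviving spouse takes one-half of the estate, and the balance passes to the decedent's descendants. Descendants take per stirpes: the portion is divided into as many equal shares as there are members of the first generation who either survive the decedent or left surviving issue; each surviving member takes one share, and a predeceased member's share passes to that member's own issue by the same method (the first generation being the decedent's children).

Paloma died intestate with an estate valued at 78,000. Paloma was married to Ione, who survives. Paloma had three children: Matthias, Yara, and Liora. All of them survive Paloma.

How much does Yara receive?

Ione takes one-half of 78,000 = 39,000. The remaining 39,000 passes to the descendants.
The descendants' portion (39,000) is divided into 3 shares of 13,000: Matthias, Yara, and Liora each take 13,000.

Yara receives 13,000.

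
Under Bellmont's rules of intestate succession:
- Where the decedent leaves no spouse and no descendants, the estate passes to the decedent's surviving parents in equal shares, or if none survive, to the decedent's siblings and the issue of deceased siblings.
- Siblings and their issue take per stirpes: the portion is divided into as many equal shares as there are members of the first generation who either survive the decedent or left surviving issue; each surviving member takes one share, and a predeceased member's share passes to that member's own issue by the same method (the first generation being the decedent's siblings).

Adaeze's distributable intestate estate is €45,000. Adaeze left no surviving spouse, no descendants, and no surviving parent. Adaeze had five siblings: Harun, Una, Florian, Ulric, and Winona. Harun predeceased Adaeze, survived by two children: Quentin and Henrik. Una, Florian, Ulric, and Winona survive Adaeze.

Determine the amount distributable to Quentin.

The entire €45,000 passes to the siblings and their issue.
That amount (€45,000) is divided into 5 shares of €9,000: Una, Florian, Ulric, and Winona each take €9,000; Harun's €9,000 share passes to Harun's issue.
Harun's share (€9,000) is divided into 2 shares of €4,500: Quentin and Henrik each take €4,500.

Quentin receives €4,500.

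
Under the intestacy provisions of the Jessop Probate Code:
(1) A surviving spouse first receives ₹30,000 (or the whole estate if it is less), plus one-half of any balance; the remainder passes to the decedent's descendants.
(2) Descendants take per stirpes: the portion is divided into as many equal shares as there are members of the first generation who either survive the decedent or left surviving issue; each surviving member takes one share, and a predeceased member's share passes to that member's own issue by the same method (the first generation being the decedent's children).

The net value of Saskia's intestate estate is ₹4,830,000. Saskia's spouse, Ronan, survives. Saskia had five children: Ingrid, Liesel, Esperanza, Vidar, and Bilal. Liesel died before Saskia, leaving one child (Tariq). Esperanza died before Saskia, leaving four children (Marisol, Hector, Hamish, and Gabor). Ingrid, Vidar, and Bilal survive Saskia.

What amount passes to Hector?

Ronan first takes ₹30,000, leaving a balance of ₹4,800,000. Ronan then takes one-half of the balance (₹2,400,000), for a total of ₹2,430,000. The remaining ₹2,400,000 passes to the descendants.
The descendants' portion (₹2,400,000) is divided into 5 shares of ₹480,000: Ingrid, Vidar, and Bilal each take ₹480,000; Liesel's ₹480,000 share passes to Liesel's issue; Esperanza's ₹480,000 share passes to Esperanza's issue.
Liesel's share (₹480,000) passes entirely to Tariq.
Esperanza's share (₹480,000) is divided into 4 shares of ₹120,000: Marisol, Hector, Hamish, and Gabor each take ₹120,000.

Hector receives ₹120,000.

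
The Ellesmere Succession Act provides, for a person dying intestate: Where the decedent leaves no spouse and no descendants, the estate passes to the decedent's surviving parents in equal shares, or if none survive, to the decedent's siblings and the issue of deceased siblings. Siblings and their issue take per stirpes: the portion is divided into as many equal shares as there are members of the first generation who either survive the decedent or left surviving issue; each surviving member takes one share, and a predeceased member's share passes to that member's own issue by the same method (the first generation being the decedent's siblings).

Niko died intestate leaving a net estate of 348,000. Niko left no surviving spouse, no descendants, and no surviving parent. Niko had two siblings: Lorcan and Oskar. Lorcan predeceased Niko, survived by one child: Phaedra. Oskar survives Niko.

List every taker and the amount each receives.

Phaedra: 174,000; Oskar: 174,000

The entire 348,000 passes to the siblings and their issue.
That amount (348,000) is divided into 2 shares of 174,000: Oskar takes 174,000; Lorcan's 174,000 share passes to Lorcan's issue.
Lorcan's share (174,000) passes entirely to Phaedra.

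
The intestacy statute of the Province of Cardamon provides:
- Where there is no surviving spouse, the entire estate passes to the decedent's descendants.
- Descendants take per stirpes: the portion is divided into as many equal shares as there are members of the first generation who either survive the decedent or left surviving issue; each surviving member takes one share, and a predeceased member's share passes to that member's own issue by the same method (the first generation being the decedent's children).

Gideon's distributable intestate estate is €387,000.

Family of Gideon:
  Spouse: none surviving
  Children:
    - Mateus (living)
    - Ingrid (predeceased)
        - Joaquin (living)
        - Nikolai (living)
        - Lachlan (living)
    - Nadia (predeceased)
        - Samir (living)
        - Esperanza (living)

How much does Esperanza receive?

The entire €387,000 passes to the descendants.
That amount (€387,000) is divided into 3 shares of €129,000: Mateus takes €129,000; Ingrid's €129,000 share passes to Ingrid's issue; Nadia's €129,000 share passes to Nadia's issue.
Ingrid's share (€129,000) is divided into 3 shares of €43,000: Joaquin, Nikolai, and Lachlan each take €43,000.
Nadia's share (€129,000) is divided into 2 shares of €64,500: Samir and Esperanza each take €64,500.

Esperanza receives €64,500.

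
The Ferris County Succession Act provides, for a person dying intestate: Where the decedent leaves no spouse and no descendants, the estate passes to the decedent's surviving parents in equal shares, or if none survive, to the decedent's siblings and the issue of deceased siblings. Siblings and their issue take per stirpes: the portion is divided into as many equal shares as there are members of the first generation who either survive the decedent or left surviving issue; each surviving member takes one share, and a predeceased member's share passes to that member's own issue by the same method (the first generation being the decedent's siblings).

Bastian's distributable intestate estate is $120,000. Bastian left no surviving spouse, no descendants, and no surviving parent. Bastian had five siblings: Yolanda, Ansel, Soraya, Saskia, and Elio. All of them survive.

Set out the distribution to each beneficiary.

The entire $120,000 passes to the siblings and their issue.
That amount ($120,000) is divided into 5 shares of $24,000: Yolanda, Ansel, Soraya, Saskia, and Elio each take $24,000.

Yolanda: $24,000; Ansel: $24,000; Soraya: $24,000; Saskia: $24,000; Elio: $24,000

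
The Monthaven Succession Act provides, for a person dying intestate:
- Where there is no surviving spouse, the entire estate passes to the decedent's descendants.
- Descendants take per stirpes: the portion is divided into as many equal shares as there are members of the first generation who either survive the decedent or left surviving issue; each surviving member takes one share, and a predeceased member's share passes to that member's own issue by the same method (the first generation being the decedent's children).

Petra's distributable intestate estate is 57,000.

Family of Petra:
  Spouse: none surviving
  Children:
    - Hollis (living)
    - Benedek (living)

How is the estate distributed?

Hollis: 28,500; Benedek: 28,500

The entire 57,000 passes to the descendants.
That amount (57,000) is divided into 2 shares of 28,500: Hollis and Benedek each take 28,500.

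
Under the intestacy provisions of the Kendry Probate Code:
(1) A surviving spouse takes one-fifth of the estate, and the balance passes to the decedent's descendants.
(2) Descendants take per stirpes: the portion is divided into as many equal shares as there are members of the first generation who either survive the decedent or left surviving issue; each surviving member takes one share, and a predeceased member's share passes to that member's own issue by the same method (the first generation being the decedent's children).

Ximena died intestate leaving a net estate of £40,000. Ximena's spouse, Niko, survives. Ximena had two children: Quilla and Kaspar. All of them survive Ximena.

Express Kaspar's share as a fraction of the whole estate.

Niko takes one-fifth of £40,000 = £8,000. The remaining £32,000 passes to the descendants.
The descendants' portion (£32,000) is divided into 2 shares of £16,000: Quilla and Kaspar each take £16,000.

Kaspar receives 2/5 of the estate.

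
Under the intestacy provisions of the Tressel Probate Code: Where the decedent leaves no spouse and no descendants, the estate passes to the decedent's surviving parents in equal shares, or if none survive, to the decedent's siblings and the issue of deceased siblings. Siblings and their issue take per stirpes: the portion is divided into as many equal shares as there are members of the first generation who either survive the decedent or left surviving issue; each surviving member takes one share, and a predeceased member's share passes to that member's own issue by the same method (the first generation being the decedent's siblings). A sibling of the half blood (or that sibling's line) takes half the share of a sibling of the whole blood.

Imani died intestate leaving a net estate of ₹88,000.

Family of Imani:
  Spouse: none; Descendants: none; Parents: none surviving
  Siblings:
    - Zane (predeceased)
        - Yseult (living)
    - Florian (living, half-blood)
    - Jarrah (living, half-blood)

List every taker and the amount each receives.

Yseult: ₹44,000; Florian: ₹22,000; Jarrah: ₹22,000

The entire ₹88,000 passes to the siblings and their issue.
Counting each half-blood sibling's line as half a unit, there are 2 units in ₹88,000, so one unit is ₹44,000. Whole-blood lines (Zane) take ₹44,000 each; half-blood lines (Florian and Jarrah) take ₹22,000 each.
Zane's share (₹44,000) passes entirely to Yseult.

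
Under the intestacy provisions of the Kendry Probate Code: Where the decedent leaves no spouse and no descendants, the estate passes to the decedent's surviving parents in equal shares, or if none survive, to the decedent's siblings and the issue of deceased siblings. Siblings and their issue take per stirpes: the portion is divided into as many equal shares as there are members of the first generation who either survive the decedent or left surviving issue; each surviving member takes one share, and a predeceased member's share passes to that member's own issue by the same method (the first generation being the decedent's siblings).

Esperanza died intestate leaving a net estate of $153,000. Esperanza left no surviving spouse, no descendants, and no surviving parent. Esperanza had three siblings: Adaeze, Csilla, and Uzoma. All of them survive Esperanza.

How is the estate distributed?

The entire $153,000 passes to the siblings and their issue.
That amount ($153,000) is divided into 3 shares of $51,000: Adaeze, Csilla, and Uzoma each take $51,000.

Adaeze: $51,000; Csilla: $51,000; Uzoma: $51,000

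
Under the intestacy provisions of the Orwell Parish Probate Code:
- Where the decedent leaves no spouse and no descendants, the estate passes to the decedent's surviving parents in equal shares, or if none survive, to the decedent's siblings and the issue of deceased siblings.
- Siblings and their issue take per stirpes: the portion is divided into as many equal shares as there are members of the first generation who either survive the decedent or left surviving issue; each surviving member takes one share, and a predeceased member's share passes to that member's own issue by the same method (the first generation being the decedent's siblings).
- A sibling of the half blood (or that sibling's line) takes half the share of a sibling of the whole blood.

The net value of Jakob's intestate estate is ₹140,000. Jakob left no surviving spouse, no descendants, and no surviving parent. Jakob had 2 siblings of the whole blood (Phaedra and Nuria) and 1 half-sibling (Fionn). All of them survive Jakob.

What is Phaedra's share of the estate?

Phaedra receives ₹56,000.

The entire ₹140,000 passes to the siblings and their issue.
Counting each half-blood sibling's line as half a unit, there are 5/2 units in ₹140,000, so one unit is ₹56,000. Whole-blood lines (Phaedra and Nuria) take ₹56,000 each; half-blood lines (Fionn) take ₹28,000 each.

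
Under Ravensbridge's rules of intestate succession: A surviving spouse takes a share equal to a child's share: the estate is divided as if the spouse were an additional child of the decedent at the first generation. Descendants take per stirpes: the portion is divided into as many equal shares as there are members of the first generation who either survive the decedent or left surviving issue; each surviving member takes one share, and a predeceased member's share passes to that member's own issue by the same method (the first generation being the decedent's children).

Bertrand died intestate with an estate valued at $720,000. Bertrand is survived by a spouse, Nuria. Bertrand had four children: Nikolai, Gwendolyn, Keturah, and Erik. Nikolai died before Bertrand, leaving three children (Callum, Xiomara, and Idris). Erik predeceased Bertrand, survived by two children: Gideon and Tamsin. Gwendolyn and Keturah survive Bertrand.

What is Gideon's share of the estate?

Gideon receives $72,000.

The spouse counts as an additional share at the children's level, so there are 5 primary shares of $144,000. Nuria takes one such share ($144,000).
The children's combined portion ($576,000) is divided into 4 shares of $144,000: Gwendolyn and Keturah each take $144,000; Nikolai's $144,000 share passes to Nikolai's issue; Erik's $144,000 share passes to Erik's issue.
Nikolai's share ($144,000) is divided into 3 shares of $48,000: Callum, Xiomara, and Idris each take $48,000.
Erik's share ($144,000) is divided into 2 shares of $72,000: Gideon and Tamsin each take $72,000.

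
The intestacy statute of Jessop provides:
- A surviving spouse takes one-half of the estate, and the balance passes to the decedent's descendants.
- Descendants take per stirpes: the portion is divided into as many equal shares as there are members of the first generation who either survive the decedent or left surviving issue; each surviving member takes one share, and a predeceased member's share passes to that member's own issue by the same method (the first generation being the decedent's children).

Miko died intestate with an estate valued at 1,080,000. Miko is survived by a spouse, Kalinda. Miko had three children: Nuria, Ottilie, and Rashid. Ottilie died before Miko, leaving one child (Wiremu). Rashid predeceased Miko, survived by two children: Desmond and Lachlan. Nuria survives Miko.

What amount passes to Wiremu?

Wiremu receives 180,000.

Kalinda takes one-half of 1,080,000 = 540,000. The remaining 540,000 passes to the descendants.
The descendants' portion (540,000) is divided into 3 shares of 180,000: Nuria takes 180,000; Ottilie's 180,000 share passes to Ottilie's issue; Rashid's 180,000 share passes to Rashid's issue.
Ottilie's share (180,000) passes entirely to Wiremu.
Rashid's share (180,000) is divided into 2 shares of 90,000: Desmond and Lachlan each take 90,000.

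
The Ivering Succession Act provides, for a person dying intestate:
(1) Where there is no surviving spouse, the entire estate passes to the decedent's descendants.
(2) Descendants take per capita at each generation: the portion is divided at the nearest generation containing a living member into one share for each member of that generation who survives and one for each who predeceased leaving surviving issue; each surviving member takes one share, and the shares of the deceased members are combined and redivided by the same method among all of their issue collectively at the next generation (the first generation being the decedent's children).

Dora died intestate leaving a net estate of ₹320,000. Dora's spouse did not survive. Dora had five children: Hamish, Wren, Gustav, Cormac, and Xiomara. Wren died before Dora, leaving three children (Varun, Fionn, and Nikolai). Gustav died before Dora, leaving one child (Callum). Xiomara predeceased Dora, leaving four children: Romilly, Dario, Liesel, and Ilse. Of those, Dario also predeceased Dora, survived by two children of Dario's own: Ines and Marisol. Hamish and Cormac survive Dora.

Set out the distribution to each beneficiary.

Hamish: ₹64,000; Varun: ₹24,000; Fionn: ₹24,000; Nikolai: ₹24,000; Callum: ₹24,000; Cormac: ₹64,000; Romilly: ₹24,000; Ines: ₹12,000; Marisol: ₹12,000; Liesel: ₹24,000; Ilse: ₹24,000

The entire ₹320,000 passes to the descendants.
That amount (₹320,000) is divided at the children's generation into 5 shares of ₹64,000. Hamish and Cormac each take ₹64,000. The 3 shares of the deceased (Wren, Gustav, and Xiomara) are combined into a pool of ₹192,000.
That pool (₹192,000) is divided at the grandchildren's generation into 8 shares of ₹24,000. Varun, Fionn, Nikolai, Callum, Romilly, Liesel, and Ilse each take ₹24,000. The remaining share for the deceased Dario (₹24,000) is carried to the next generation.
That pool (₹24,000) is divided at the great-grandchildren's generation equally among Ines and Marisol: ₹12,000 each.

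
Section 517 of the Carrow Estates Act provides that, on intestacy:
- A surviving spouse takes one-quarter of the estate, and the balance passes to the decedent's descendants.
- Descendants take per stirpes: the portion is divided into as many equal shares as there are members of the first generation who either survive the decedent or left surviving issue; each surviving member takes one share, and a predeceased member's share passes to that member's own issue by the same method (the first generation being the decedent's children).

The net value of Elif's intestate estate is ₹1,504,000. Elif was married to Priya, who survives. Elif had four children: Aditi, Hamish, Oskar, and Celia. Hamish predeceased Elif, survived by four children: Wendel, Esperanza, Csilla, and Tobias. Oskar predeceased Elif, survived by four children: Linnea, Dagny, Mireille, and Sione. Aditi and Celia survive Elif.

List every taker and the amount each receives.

Priya: ₹376,000; Aditi: ₹282,000; Wendel: ₹70,500; Esperanza: ₹70,500; Csilla: ₹70,500; Tobias: ₹70,500; Linnea: ₹70,500; Dagny: ₹70,500; Mireille: ₹70,500; Sione: ₹70,500; Celia: ₹282,000

Priya takes one-quarter of ₹1,504,000 = ₹376,000. The remaining ₹1,128,000 passes to the descendants.
The descendants' portion (₹1,128,000) is divided into 4 shares of ₹282,000: Aditi and Celia each take ₹282,000; Hamish's ₹282,000 share passes to Hamish's issue; Oskar's ₹282,000 share passes to Oskar's issue.
Hamish's share (₹282,000) is divided into 4 shares of ₹70,500: Wendel, Esperanza, Csilla, and Tobias each take ₹70,500.
Oskar's share (₹282,000) is divided into 4 shares of ₹70,500: Linnea, Dagny, Mireille, and Sione each take ₹70,500.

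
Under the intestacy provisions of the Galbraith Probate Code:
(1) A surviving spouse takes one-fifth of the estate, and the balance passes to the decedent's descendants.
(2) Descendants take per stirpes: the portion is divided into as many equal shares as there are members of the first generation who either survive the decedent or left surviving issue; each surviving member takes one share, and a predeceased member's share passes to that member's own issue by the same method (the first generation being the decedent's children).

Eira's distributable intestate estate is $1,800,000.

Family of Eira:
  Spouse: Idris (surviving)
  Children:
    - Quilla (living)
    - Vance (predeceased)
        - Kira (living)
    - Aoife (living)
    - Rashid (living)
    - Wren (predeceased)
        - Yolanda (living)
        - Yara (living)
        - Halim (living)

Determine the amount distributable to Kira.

Idris takes one-fifth of $1,800,000 = $360,000. The remaining $1,440,000 passes to the descendants.
The descendants' portion ($1,440,000) is divided into 5 shares of $288,000: Quilla, Aoife, and Rashid each take $288,000; Vance's $288,000 share passes to Vance's issue; Wren's $288,000 share passes to Wren's issue.
Vance's share ($288,000) passes entirely to Kira.
Wren's share ($288,000) is divided into 3 shares of $96,000: Yolanda, Yara, and Halim each take $96,000.

Kira receives $288,000.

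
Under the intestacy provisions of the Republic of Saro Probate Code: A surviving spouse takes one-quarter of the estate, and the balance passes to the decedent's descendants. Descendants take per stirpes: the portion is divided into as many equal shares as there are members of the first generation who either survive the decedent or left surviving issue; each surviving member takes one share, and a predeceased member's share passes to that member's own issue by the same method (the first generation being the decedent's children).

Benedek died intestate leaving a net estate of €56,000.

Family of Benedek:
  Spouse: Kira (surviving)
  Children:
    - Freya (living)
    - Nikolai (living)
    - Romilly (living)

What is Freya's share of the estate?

Freya receives €14,000.

Kira takes one-quarter of €56,000 = €14,000. The remaining €42,000 passes to the descendants.
The descendants' portion (€42,000) is divided into 3 shares of €14,000: Freya, Nikolai, and Romilly each take €14,000.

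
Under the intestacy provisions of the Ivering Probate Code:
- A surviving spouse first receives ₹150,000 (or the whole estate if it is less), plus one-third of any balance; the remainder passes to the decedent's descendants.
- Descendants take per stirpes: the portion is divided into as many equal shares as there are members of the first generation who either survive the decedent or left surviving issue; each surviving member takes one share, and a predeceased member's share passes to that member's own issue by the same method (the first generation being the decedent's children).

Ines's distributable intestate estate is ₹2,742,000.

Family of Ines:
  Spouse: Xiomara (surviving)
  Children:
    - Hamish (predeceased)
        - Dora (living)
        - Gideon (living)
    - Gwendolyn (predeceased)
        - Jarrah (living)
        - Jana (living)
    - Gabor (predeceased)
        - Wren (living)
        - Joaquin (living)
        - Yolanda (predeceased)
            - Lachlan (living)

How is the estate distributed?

Xiomara: ₹1,014,000; Dora: ₹288,000; Gideon: ₹288,000; Jarrah: ₹288,000; Jana: ₹288,000; Wren: ₹192,000; Joaquin: ₹192,000; Lachlan: ₹192,000

Xiomara first takes ₹150,000, leaving a balance of ₹2,592,000. Xiomara then takes one-third of the balance (₹864,000), for a total of ₹1,014,000. The remaining ₹1,728,000 passes to the descendants.
The descendants' portion (₹1,728,000) is divided into 3 shares of ₹576,000: Hamish's ₹576,000 share passes to Hamish's issue; Gwendolyn's ₹576,000 share passes to Gwendolyn's issue; Gabor's ₹576,000 share passes to Gabor's issue.
Hamish's share (₹576,000) is divided into 2 shares of ₹288,000: Dora and Gideon each take ₹288,000.
Gwendolyn's share (₹576,000) is divided into 2 shares of ₹288,000: Jarrah and Jana each take ₹288,000.
Gabor's share (₹576,000) is divided into 3 shares of ₹192,000: Wren and Joaquin each take ₹192,000; Yolanda's ₹192,000 share passes to Yolanda's issue.
Yolanda's share (₹192,000) passes entirely to Lachlan.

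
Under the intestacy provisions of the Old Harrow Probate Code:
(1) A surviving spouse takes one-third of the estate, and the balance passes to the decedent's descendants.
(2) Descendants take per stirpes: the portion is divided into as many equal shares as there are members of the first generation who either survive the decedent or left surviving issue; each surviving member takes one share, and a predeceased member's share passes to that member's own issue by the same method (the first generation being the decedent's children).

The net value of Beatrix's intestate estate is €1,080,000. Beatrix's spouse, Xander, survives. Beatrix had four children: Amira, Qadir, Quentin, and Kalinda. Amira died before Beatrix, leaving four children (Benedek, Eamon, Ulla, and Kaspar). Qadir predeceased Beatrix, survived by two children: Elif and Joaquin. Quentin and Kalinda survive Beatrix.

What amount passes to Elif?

Xander takes one-third of €1,080,000 = €360,000. The remaining €720,000 passes to the descendants.
The descendants' portion (€720,000) is divided into 4 shares of €180,000: Quentin and Kalinda each take €180,000; Amira's €180,000 share passes to Amira's issue; Qadir's €180,000 share passes to Qadir's issue.
Amira's share (€180,000) is divided into 4 shares of €45,000: Benedek, Eamon, Ulla, and Kaspar each take €45,000.
Qadir's share (€180,000) is divided into 2 shares of €90,000: Elif and Joaquin each take €90,000.

Elif receives €90,000.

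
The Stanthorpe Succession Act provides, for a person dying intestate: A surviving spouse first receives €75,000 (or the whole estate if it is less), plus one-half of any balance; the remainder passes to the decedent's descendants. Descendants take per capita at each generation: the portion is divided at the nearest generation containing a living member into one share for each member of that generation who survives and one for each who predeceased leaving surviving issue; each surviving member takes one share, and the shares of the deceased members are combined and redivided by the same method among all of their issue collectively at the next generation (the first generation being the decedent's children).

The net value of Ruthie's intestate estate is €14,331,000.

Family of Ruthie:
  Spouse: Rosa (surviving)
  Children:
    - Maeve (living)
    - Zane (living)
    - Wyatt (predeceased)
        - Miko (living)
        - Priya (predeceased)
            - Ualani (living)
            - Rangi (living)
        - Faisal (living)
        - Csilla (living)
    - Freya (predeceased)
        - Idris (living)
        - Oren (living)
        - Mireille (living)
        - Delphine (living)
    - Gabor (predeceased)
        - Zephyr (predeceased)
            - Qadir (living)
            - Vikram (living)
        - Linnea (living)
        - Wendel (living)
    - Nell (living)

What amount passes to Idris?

Idris receives €324,000.

Rosa first takes €75,000, leaving a balance of €14,256,000. Rosa then takes one-half of the balance (€7,128,000), for a total of €7,203,000. The remaining €7,128,000 passes to the descendants.
The descendants' portion (€7,128,000) is divided at the children's generation into 6 shares of €1,188,000. Maeve, Zane, and Nell each take €1,188,000. The 3 shares of the deceased (Wyatt, Freya, and Gabor) are combined into a pool of €3,564,000.
That pool (€3,564,000) is divided at the grandchildren's generation into 11 shares of €324,000. Miko, Faisal, Csilla, Idris, Oren, Mireille, Delphine, Linnea, and Wendel each take €324,000. The 2 shares of the deceased (Priya and Zephyr) are combined into a pool of €648,000.
That pool (€648,000) is divided at the great-grandchildren's generation equally among Ualani, Rangi, Qadir, and Vikram: €162,000 each.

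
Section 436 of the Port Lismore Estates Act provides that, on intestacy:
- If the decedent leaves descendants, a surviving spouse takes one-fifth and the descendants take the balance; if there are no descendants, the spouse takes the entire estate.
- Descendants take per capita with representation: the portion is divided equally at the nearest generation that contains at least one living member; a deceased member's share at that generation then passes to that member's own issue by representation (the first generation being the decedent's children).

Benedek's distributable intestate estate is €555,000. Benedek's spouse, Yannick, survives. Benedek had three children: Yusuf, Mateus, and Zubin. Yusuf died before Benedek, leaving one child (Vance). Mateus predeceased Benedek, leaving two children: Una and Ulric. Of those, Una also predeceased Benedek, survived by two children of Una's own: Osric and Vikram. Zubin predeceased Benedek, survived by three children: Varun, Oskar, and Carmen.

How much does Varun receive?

Varun receives €74,000.

Yannick takes one-fifth of €555,000 = €111,000. The remaining €444,000 passes to the descendants.
No child survives, so the initial division is made at the grandchildren's generation.
The descendants' portion (€444,000) is divided into 6 shares of €74,000: Vance, Ulric, Varun, Oskar, and Carmen each take €74,000; Una's €74,000 share passes to Una's issue.
Una's share (€74,000) is divided into 2 shares of €37,000: Osric and Vikram each take €37,000.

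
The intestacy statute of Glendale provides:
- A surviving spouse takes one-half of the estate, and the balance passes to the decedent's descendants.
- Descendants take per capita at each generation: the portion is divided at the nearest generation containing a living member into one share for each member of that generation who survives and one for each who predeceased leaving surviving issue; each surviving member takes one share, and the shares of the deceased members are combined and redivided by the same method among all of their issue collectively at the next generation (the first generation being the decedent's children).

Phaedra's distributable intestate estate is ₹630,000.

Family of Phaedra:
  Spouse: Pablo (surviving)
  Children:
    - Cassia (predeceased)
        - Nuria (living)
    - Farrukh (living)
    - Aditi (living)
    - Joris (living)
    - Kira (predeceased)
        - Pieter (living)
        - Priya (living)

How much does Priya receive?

Pablo takes one-half of ₹630,000 = ₹315,000. The remaining ₹315,000 passes to the descendants.
The descendants' portion (₹315,000) is divided at the children's generation into 5 shares of ₹63,000. Farrukh, Aditi, and Joris each take ₹63,000. The 2 shares of the deceased (Cassia and Kira) are combined into a pool of ₹126,000.
That pool (₹126,000) is divided at the grandchildren's generation equally among Nuria, Pieter, and Priya: ₹42,000 each.

Priya receives ₹42,000.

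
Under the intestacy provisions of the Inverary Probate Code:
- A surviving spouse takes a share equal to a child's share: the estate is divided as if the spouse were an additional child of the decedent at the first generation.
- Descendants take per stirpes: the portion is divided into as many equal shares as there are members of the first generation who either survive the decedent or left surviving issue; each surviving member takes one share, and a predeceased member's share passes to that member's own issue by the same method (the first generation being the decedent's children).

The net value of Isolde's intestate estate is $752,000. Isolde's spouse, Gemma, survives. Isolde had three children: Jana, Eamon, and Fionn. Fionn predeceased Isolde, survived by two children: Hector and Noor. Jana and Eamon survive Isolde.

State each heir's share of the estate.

The spouse counts as an additional share at the children's level, so there are 4 primary shares of $188,000. Gemma takes one such share ($188,000).
The children's combined portion ($564,000) is divided into 3 shares of $188,000: Jana and Eamon each take $188,000; Fionn's $188,000 share passes to Fionn's issue.
Fionn's share ($188,000) is divided into 2 shares of $94,000: Hector and Noor each take $94,000.

Gemma: $188,000; Jana: $188,000; Eamon: $188,000; Hector: $94,000; Noor: $94,000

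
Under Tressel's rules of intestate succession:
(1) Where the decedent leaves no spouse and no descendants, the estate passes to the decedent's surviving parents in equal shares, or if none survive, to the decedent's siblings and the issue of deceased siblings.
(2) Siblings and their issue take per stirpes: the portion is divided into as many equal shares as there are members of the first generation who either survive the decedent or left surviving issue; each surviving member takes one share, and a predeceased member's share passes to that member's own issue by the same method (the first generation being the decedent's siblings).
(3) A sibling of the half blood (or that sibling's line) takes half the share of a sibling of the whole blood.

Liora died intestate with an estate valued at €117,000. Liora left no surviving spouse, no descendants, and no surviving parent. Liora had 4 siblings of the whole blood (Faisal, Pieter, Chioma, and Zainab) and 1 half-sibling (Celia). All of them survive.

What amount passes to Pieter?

Pieter receives €26,000.

The entire €117,000 passes to the siblings and their issue.
Counting each half-blood sibling's line as half a unit, there are 9/2 units in €117,000, so one unit is €26,000. Whole-blood lines (Faisal, Pieter, Chioma, and Zainab) take €26,000 each; half-blood lines (Celia) take €13,000 each.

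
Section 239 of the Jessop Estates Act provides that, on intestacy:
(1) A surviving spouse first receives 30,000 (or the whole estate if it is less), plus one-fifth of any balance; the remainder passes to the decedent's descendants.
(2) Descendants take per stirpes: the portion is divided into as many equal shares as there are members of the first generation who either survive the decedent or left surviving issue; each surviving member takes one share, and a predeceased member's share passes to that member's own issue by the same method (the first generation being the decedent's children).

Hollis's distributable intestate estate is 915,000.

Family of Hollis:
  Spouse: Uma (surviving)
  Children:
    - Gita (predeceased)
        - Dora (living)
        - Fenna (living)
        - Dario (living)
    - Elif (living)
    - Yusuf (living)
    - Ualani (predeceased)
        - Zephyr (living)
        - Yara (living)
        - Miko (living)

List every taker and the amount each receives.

Uma first takes 30,000, leaving a balance of 885,000. Uma then takes one-fifth of the balance (177,000), for a total of 207,000. The remaining 708,000 passes to the descendants.
The descendants' portion (708,000) is divided into 4 shares of 177,000: Elif and Yusuf each take 177,000; Gita's 177,000 share passes to Gita's issue; Ualani's 177,000 share passes to Ualani's issue.
Gita's share (177,000) is divided into 3 shares of 59,000: Dora, Fenna, and Dario each take 59,000.
Ualani's share (177,000) is divided into 3 shares of 59,000: Zephyr, Yara, and Miko each take 59,000.

Uma: 207,000; Dora: 59,000; Fenna: 59,000; Dario: 59,000; Elif: 177,000; Yusuf: 177,000; Zephyr: 59,000; Yara: 59,000; Miko: 59,000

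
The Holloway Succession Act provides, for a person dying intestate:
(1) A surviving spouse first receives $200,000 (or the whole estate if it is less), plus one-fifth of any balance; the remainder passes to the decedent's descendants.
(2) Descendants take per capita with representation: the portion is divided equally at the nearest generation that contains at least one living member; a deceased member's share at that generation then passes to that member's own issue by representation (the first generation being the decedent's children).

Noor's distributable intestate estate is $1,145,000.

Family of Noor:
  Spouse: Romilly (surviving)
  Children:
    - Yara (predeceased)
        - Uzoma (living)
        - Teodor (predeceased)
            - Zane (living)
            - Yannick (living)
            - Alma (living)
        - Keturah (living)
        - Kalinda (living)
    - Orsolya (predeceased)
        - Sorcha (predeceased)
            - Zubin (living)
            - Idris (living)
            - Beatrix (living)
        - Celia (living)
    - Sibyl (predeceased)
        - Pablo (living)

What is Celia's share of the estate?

Celia receives $108,000.

Romilly first takes $200,000, leaving a balance of $945,000. Romilly then takes one-fifth of the balance ($189,000), for a total of $389,000. The remaining $756,000 passes to the descendants.
No child survives, so the initial division is made at the grandchildren's generation.
The descendants' portion ($756,000) is divided into 7 shares of $108,000: Uzoma, Keturah, Kalinda, Celia, and Pablo each take $108,000; Teodor's $108,000 share passes to Teodor's issue; Sorcha's $108,000 share passes to Sorcha's issue.
Teodor's share ($108,000) is divided into 3 shares of $36,000: Zane, Yannick, and Alma each take $36,000.
Sorcha's share ($108,000) is divided into 3 shares of $36,000: Zubin, Idris, and Beatrix each take $36,000.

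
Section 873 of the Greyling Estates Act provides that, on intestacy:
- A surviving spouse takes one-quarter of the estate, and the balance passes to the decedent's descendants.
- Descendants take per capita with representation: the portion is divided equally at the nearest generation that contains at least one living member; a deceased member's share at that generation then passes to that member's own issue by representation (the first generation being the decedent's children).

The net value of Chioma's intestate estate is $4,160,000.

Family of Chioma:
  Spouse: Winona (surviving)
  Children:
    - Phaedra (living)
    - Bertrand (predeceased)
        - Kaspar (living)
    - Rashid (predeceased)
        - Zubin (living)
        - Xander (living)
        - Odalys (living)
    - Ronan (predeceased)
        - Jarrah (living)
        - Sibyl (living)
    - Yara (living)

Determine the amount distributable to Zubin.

Zubin receives $208,000.

Winona takes one-quarter of $4,160,000 = $1,040,000. The remaining $3,120,000 passes to the descendants.
The descendants' portion ($3,120,000) is divided into 5 shares of $624,000: Phaedra and Yara each take $624,000; Bertrand's $624,000 share passes to Bertrand's issue; Rashid's $624,000 share passes to Rashid's issue; Ronan's $624,000 share passes to Ronan's issue.
Bertrand's share ($624,000) passes entirely to Kaspar.
Rashid's share ($624,000) is divided into 3 shares of $208,000: Zubin, Xander, and Odalys each take $208,000.
Ronan's share ($624,000) is divided into 2 shares of $312,000: Jarrah and Sibyl each take $312,000.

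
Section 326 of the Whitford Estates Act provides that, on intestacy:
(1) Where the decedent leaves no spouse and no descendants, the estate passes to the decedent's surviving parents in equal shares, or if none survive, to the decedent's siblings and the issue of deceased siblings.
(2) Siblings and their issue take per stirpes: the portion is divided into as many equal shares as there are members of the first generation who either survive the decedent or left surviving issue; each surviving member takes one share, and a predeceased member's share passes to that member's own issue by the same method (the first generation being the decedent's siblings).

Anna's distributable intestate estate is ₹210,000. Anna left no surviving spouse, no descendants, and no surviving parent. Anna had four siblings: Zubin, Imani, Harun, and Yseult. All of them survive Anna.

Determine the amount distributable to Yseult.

Yseult receives ₹52,500.

The entire ₹210,000 passes to the siblings and their issue.
That amount (₹210,000) is divided into 4 shares of ₹52,500: Zubin, Imani, Harun, and Yseult each take ₹52,500.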